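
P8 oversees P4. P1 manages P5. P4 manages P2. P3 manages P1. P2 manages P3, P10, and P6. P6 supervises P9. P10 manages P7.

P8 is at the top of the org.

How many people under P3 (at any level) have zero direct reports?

The only person in P3's organization with no one reporting to them is P5. That is 1.

1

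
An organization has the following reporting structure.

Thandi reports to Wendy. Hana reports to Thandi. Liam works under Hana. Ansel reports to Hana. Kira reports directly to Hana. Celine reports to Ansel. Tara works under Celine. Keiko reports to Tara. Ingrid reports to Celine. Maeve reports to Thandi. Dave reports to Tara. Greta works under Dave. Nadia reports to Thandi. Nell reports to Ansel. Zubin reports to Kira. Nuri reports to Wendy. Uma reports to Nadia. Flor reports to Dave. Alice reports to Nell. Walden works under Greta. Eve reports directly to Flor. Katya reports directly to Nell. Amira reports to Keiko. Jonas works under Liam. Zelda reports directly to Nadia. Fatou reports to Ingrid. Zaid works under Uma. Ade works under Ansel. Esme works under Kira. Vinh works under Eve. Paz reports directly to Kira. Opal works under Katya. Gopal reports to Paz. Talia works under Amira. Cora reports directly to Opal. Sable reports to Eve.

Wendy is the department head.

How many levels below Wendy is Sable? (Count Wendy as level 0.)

9

Chain from Sable up to Wendy: Sable → Eve → Flor → Dave → Tara → Celine → Ansel → Hana → Thandi → Wendy. That is 9 steps up, so Sable is 9 levels below Wendy.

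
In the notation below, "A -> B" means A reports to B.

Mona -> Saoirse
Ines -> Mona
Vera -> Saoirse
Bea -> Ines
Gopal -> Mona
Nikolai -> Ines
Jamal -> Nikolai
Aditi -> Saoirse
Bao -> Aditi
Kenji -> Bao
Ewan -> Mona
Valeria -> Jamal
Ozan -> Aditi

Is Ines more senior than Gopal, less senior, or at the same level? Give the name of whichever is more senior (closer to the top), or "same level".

same level

Both Ines and Gopal are 2 levels below Saoirse.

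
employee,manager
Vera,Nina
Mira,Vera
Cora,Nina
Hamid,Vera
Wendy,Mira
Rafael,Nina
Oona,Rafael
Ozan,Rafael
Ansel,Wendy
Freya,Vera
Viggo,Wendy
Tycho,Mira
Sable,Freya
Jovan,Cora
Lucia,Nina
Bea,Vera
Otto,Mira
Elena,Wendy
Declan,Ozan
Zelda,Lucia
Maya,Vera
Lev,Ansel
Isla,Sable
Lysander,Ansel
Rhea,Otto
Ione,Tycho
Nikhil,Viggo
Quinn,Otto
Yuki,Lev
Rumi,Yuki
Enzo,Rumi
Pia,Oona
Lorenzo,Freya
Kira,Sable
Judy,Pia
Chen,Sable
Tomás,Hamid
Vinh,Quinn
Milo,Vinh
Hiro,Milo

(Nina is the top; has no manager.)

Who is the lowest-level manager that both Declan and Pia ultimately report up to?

Rafael

Declan's chain of managers is Ozan, Rafael, Nina. Pia's chain of managers is Oona, Rafael, Nina. The first manager that appears in both chains is Rafael.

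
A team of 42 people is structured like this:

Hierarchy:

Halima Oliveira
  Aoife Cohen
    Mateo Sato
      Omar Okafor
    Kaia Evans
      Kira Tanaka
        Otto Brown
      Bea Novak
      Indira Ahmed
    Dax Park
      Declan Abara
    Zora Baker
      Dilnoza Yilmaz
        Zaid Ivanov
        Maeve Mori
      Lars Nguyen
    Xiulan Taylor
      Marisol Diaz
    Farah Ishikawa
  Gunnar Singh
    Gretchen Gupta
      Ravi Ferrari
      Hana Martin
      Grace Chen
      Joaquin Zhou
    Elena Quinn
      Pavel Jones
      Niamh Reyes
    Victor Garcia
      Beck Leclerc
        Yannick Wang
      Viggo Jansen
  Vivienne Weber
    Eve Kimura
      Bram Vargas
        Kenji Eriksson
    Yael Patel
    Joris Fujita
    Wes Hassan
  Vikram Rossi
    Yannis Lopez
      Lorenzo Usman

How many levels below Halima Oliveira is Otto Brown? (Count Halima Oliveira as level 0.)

4

Chain from Otto Brown up to Halima Oliveira: Otto Brown → Kira Tanaka → Kaia Evans → Aoife Cohen → Halima Oliveira. That is 4 steps up, so Otto Brown is 4 levels below Halima Oliveira.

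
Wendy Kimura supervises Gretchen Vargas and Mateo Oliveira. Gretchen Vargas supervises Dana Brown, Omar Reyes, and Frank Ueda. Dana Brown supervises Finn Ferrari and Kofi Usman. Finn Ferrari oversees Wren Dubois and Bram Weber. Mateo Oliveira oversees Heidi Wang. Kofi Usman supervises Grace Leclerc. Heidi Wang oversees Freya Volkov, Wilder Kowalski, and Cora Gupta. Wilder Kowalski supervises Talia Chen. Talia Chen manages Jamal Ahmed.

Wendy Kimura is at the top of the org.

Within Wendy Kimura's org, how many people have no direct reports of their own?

The people in Wendy Kimura's organization with no one reporting to them are Cora Gupta, Freya Volkov, Jamal Ahmed, Frank Ueda, Omar Reyes, Grace Leclerc, Bram Weber, Wren Dubois. That is 8.

8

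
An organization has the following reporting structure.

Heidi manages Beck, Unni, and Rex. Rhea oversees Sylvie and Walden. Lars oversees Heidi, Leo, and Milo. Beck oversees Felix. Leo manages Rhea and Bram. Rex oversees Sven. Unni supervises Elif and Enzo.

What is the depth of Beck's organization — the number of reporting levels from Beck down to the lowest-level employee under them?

1

The longest chain under Beck runs Beck → Felix, which is 1 level below Beck.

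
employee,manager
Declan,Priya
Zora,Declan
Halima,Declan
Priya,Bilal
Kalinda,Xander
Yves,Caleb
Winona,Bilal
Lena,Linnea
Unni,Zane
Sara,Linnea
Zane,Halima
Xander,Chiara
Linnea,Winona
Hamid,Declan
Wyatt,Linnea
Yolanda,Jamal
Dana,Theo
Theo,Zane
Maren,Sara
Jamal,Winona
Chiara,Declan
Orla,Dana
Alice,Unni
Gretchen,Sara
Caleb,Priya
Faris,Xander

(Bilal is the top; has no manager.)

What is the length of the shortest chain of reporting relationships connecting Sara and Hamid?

6

Sara is 3 levels below Bilal, and Hamid is 3 levels below Bilal (their lowest common manager). The shortest path runs up from Sara to Bilal and back down to Hamid: 3 + 3 = 6 links.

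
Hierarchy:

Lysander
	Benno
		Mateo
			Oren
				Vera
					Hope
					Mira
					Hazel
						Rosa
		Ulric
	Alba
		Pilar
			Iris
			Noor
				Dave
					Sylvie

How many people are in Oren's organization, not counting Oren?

Oren directly manages Vera. Under Vera: Hazel, Rosa, Mira, Hope (4). That's 5 in total.

5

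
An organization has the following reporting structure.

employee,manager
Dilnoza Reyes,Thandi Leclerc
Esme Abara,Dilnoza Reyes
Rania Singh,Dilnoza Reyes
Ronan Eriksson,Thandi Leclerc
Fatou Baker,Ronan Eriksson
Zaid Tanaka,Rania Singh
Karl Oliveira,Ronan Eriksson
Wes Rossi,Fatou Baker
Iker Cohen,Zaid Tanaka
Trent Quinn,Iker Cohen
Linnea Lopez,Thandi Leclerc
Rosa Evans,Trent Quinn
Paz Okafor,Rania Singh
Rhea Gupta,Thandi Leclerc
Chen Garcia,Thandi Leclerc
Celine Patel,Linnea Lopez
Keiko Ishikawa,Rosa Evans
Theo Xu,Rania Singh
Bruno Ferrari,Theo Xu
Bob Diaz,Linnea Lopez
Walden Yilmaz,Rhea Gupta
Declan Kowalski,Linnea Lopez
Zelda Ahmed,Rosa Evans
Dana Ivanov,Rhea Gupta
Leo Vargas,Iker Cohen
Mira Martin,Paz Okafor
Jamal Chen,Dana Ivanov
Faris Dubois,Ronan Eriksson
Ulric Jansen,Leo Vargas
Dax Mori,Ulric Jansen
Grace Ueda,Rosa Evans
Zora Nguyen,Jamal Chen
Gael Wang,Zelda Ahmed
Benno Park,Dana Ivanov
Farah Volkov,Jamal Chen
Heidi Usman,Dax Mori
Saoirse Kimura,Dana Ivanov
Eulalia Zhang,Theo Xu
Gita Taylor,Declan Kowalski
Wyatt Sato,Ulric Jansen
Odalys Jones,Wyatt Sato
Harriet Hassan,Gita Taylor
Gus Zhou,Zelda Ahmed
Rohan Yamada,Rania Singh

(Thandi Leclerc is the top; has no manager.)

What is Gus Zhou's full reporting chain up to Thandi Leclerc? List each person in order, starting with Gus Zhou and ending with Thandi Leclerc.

Gus Zhou -> Zelda Ahmed -> Rosa Evans -> Trent Quinn -> Iker Cohen -> Zaid Tanaka -> Rania Singh -> Dilnoza Reyes -> Thandi Leclerc

Gus Zhou reports to Zelda Ahmed. Zelda Ahmed reports to Rosa Evans. Rosa Evans reports to Trent Quinn. Trent Quinn reports to Iker Cohen. Iker Cohen reports to Zaid Tanaka. Zaid Tanaka reports to Rania Singh. Rania Singh reports to Dilnoza Reyes. Dilnoza Reyes reports to Thandi Leclerc. Thandi Leclerc is at the top.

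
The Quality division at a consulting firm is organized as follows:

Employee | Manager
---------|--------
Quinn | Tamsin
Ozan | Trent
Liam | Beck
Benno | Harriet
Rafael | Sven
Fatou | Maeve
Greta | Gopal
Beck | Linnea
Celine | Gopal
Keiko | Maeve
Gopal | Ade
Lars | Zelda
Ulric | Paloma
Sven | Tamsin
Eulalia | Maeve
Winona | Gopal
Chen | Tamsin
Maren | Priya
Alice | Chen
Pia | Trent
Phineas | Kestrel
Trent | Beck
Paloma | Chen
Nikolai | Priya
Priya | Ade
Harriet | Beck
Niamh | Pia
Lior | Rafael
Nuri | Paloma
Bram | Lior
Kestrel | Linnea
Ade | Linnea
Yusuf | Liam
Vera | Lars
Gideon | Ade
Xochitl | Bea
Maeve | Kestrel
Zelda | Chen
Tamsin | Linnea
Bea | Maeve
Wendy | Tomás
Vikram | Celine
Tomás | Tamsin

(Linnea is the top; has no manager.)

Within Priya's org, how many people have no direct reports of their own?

2

The people in Priya's organization with no one reporting to them are Maren, Nikolai. That is 2.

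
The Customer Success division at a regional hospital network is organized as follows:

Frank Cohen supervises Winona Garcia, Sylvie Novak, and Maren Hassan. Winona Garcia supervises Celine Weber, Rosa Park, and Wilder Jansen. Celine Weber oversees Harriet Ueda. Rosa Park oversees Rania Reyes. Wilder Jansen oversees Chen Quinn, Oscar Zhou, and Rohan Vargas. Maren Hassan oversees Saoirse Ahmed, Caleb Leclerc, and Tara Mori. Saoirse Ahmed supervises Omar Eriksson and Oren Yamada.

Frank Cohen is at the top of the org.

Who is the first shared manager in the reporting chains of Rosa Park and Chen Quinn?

Rosa Park's chain of managers is Winona Garcia, Frank Cohen. Chen Quinn's chain of managers is Wilder Jansen, Winona Garcia, Frank Cohen. The first manager that appears in both chains is Winona Garcia.

Winona Garcia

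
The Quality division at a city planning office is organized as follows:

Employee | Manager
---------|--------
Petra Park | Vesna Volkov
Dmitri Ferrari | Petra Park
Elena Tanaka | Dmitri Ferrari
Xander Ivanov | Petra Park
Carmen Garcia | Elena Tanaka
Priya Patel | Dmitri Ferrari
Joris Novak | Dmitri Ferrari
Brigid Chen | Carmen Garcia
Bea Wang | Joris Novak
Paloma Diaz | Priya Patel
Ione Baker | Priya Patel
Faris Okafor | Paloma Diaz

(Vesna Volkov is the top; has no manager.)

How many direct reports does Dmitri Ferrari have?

Dmitri Ferrari directly manages Elena Tanaka, Priya Patel, Joris Novak. That is 3 direct reports.

3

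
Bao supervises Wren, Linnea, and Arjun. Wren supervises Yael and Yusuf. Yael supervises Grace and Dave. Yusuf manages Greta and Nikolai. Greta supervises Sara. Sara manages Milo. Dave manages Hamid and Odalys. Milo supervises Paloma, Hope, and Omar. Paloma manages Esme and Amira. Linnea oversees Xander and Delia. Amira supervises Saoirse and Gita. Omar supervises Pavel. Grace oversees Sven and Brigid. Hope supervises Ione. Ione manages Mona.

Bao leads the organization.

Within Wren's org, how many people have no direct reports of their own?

The people in Wren's organization with no one reporting to them are Nikolai, Mona, Pavel, Esme, Gita, Saoirse, Brigid, Sven, Odalys, Hamid. That is 10.

10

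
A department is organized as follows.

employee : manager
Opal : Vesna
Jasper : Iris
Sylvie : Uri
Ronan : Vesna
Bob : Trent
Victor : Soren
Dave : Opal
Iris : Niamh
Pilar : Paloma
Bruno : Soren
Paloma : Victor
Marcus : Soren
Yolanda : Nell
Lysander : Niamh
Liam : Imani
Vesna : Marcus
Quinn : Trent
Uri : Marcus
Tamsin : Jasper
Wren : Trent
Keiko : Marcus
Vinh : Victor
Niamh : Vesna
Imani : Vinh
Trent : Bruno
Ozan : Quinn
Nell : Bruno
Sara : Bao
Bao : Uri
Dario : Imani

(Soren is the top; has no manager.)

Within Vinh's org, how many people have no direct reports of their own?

The people in Vinh's organization with no one reporting to them are Dario, Liam. That is 2.

2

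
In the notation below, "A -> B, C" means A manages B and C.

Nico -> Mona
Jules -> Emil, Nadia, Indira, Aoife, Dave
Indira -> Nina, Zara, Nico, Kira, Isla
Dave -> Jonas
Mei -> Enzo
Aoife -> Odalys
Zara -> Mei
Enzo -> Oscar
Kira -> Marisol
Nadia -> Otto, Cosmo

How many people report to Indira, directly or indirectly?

10

Indira directly manages Nina, Zara, Nico, Kira, Isla. Nina has no reports. Under Zara: Mei, Enzo, Oscar (3). Under Nico: Mona (1). Under Kira: Marisol (1). Isla has no reports. So Indira's organization is 5 direct reports plus everyone under them: 1 + 4 + 2 + 2 + 1 = 10.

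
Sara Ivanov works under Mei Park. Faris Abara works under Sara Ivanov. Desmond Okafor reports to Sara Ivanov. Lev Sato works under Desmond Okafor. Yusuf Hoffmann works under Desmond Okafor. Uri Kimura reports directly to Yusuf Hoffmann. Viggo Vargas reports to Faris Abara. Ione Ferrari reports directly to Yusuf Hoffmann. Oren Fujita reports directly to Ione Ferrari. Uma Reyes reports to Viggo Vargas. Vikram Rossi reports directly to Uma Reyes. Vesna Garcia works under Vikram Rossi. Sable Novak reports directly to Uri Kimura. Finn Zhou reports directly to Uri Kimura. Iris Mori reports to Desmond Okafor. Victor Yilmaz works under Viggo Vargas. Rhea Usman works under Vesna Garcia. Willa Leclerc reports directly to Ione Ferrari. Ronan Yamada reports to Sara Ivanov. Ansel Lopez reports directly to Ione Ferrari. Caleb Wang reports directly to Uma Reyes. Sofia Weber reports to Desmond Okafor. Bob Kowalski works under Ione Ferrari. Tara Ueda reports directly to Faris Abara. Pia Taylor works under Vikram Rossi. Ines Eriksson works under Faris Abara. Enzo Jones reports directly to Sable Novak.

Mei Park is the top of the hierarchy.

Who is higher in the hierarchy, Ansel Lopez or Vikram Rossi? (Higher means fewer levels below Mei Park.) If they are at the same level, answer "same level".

same level

Both Ansel Lopez and Vikram Rossi are 5 levels below Mei Park.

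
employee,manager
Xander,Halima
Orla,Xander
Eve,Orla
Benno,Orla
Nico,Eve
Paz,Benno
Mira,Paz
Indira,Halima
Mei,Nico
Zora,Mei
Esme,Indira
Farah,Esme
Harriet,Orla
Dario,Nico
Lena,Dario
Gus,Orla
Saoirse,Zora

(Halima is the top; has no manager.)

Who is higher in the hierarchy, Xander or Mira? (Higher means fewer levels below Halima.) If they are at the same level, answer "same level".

Xander is 1 level below Halima; Mira is 5. Xander is higher.

Xander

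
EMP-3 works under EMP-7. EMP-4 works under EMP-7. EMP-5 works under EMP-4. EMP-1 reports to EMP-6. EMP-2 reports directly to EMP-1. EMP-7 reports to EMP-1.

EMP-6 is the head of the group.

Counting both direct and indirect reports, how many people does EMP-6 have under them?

EMP-6 directly manages EMP-1. Under EMP-1: EMP-2, EMP-7, EMP-4, EMP-5, EMP-3 (5). That's 6 in total.

6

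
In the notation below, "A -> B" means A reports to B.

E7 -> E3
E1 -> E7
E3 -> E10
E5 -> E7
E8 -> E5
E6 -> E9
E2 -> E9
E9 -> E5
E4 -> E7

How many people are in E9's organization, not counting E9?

2

E9 directly manages E2, E6. E2 has no reports. E6 has no reports. So E9's organization is 2 direct reports plus everyone under them: 1 + 1 = 2.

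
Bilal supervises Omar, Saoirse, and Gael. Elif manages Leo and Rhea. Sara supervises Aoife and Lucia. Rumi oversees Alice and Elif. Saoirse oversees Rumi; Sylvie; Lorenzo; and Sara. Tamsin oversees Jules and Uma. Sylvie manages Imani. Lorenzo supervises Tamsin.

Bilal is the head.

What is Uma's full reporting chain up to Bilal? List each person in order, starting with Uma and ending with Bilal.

Uma -> Tamsin -> Lorenzo -> Saoirse -> Bilal

Uma reports to Tamsin. Tamsin reports to Lorenzo. Lorenzo reports to Saoirse. Saoirse reports to Bilal. Bilal is at the top.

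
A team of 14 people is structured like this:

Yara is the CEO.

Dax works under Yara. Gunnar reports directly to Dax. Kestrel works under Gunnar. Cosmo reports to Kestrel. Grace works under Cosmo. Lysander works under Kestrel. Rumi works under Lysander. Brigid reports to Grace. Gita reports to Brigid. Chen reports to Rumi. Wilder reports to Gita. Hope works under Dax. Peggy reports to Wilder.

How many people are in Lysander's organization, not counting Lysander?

2

Lysander directly manages Rumi. Under Rumi: Chen (1). That's 2 in total.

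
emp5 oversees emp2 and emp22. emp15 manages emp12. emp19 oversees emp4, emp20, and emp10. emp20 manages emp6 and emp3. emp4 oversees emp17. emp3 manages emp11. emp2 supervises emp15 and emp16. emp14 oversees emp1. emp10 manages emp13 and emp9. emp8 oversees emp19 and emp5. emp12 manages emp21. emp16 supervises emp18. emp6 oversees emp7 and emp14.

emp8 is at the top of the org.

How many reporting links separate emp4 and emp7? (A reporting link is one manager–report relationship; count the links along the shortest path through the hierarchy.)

4

emp4 is 1 level below emp19, and emp7 is 3 levels below emp19 (their lowest common manager). The shortest path runs up from emp4 to emp19 and back down to emp7: 1 + 3 = 4 links.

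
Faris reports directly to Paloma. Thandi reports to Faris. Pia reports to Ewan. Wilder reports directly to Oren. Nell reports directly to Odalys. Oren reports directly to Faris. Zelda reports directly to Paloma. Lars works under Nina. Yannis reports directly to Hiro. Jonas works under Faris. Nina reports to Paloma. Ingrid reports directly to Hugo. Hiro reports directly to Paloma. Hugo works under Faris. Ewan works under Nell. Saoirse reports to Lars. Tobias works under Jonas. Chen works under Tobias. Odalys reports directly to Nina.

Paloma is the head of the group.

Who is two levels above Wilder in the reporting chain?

Wilder reports to Oren, and Oren reports to Faris. So Wilder's skip-level manager is Faris.

Faris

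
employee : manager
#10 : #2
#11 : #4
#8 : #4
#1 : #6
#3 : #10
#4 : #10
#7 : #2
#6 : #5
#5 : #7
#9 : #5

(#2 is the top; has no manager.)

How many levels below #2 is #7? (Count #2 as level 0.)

Chain from #7 up to #2: #7 → #2. That is 1 step up, so #7 is 1 level below #2.

1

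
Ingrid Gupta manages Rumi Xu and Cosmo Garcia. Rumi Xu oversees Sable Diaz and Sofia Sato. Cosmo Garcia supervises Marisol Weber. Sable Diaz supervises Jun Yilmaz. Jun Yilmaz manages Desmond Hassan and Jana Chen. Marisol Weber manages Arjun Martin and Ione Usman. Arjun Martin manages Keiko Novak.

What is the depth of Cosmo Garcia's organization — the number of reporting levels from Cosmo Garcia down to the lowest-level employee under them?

The longest chain under Cosmo Garcia runs Cosmo Garcia → Marisol Weber → Arjun Martin → Keiko Novak, which is 3 levels below Cosmo Garcia.

3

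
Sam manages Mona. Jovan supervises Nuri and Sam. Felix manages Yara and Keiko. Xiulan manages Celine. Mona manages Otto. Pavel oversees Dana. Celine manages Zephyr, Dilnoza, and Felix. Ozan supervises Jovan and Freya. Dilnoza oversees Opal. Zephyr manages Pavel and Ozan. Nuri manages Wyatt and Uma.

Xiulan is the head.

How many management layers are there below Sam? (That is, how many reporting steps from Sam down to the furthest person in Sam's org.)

The longest chain under Sam runs Sam → Mona → Otto, which is 2 levels below Sam.

2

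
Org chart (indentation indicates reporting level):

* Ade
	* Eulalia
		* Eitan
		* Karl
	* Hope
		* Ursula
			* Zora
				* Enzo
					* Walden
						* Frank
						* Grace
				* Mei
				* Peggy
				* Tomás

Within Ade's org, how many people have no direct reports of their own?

The people in Ade's organization with no one reporting to them are Tomás, Peggy, Mei, Grace, Frank, Karl, Eitan. That is 7.

7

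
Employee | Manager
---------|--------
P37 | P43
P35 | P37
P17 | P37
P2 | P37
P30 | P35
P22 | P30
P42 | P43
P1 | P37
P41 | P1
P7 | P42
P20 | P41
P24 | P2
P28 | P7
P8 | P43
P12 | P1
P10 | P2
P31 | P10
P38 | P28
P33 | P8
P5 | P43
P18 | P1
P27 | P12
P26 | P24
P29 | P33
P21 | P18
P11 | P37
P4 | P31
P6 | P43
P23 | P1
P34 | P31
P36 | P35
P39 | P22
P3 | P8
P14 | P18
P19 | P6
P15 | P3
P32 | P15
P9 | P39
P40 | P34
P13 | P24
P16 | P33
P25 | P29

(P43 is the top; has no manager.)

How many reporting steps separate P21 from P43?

Chain from P21 up to P43: P21 → P18 → P1 → P37 → P43. That is 4 steps up, so P21 is 4 levels below P43.

4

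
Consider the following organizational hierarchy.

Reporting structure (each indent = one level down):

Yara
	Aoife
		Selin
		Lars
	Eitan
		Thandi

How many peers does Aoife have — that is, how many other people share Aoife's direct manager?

1

Aoife reports to Yara. Yara's other direct reports are Eitan — 1 peer.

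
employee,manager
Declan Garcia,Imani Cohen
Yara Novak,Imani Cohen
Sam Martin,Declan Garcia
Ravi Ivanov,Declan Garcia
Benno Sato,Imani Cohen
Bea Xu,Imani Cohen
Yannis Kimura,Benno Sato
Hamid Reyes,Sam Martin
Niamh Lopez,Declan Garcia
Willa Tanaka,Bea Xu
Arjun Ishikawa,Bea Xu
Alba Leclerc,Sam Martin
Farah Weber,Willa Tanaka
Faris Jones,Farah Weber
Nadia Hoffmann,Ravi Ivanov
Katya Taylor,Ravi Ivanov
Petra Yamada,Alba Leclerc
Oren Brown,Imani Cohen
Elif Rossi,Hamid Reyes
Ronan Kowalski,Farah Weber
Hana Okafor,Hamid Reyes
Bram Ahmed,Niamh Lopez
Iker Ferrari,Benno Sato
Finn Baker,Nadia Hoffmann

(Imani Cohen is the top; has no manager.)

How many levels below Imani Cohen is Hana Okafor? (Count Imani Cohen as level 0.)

4

Chain from Hana Okafor up to Imani Cohen: Hana Okafor → Hamid Reyes → Sam Martin → Declan Garcia → Imani Cohen. That is 4 steps up, so Hana Okafor is 4 levels below Imani Cohen.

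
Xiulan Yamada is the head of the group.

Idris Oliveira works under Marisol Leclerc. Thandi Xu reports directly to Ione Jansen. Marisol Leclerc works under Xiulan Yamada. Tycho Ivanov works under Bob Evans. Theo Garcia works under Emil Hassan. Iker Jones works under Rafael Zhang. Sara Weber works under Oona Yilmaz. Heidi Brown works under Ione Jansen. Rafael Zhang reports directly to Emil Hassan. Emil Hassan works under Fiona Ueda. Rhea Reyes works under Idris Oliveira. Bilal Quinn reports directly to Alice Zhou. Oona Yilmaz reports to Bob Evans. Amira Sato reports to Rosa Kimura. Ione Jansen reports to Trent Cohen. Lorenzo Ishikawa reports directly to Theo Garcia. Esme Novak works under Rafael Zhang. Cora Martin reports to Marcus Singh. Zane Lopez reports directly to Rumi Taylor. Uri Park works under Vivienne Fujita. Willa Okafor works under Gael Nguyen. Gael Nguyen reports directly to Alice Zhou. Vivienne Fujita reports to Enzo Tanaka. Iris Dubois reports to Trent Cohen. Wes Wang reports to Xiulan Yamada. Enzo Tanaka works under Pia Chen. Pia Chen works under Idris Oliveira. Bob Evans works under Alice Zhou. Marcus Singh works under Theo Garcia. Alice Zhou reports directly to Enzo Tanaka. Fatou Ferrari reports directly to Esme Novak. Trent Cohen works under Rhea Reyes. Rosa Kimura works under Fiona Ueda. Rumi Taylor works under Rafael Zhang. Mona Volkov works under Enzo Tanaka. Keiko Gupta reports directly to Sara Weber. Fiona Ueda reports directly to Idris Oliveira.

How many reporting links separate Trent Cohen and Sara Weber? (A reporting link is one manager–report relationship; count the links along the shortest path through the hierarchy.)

Trent Cohen is 2 levels below Idris Oliveira, and Sara Weber is 6 levels below Idris Oliveira (their lowest common manager). The shortest path runs up from Trent Cohen to Idris Oliveira and back down to Sara Weber: 2 + 6 = 8 links.

8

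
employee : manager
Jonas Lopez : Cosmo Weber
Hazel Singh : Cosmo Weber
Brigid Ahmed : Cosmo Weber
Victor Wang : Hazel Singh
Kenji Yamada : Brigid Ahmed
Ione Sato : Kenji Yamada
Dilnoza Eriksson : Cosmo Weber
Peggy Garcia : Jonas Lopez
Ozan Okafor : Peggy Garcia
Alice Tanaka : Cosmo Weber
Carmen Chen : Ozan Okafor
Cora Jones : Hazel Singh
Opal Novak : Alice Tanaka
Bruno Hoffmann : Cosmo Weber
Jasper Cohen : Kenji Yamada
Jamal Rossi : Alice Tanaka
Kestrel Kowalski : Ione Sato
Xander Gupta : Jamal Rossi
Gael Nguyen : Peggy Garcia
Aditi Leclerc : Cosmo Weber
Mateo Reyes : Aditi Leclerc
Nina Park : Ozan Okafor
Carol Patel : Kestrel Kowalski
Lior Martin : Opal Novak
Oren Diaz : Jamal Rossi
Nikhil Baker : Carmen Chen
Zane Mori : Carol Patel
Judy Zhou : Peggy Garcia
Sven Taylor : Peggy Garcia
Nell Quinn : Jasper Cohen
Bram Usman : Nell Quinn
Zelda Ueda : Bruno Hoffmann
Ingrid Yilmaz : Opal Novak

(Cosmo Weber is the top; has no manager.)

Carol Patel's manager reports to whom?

Ione Sato

Carol Patel reports to Kestrel Kowalski, and Kestrel Kowalski reports to Ione Sato. So Carol Patel's skip-level manager is Ione Sato.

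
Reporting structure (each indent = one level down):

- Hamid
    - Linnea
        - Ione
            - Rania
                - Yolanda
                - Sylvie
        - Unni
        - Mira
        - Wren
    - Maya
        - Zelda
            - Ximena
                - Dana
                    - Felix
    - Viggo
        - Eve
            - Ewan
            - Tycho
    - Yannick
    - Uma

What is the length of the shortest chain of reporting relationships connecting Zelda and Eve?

4

Zelda is 2 levels below Hamid, and Eve is 2 levels below Hamid (their lowest common manager). The shortest path runs up from Zelda to Hamid and back down to Eve: 2 + 2 = 4 links.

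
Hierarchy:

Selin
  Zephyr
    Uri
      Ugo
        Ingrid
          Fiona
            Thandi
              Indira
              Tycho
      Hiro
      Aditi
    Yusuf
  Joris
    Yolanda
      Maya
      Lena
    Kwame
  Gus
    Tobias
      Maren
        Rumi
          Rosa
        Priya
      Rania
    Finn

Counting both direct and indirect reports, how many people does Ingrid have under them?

4

Ingrid directly manages Fiona. Under Fiona: Thandi, Tycho, Indira (3). That's 4 in total.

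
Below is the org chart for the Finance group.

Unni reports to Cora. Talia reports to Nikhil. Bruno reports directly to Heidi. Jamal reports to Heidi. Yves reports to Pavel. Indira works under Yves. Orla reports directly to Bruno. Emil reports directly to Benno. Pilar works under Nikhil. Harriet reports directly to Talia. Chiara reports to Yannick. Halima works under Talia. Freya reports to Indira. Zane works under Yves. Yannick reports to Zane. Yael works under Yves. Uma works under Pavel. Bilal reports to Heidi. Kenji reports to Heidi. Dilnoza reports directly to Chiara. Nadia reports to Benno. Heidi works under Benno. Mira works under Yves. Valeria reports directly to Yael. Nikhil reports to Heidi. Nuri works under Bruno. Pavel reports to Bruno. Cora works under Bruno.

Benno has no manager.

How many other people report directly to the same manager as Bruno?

Bruno reports to Heidi. Heidi's other direct reports are Nikhil, Jamal, Kenji, Bilal — 4 peers.

4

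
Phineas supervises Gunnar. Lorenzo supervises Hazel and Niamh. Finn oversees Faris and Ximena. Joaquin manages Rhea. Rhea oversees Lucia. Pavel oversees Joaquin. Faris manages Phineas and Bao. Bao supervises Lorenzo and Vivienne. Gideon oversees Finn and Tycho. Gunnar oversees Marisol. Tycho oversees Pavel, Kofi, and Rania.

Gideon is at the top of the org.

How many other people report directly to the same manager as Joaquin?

0

Joaquin reports to Pavel, and Pavel has no other direct reports. Joaquin has 0 peers.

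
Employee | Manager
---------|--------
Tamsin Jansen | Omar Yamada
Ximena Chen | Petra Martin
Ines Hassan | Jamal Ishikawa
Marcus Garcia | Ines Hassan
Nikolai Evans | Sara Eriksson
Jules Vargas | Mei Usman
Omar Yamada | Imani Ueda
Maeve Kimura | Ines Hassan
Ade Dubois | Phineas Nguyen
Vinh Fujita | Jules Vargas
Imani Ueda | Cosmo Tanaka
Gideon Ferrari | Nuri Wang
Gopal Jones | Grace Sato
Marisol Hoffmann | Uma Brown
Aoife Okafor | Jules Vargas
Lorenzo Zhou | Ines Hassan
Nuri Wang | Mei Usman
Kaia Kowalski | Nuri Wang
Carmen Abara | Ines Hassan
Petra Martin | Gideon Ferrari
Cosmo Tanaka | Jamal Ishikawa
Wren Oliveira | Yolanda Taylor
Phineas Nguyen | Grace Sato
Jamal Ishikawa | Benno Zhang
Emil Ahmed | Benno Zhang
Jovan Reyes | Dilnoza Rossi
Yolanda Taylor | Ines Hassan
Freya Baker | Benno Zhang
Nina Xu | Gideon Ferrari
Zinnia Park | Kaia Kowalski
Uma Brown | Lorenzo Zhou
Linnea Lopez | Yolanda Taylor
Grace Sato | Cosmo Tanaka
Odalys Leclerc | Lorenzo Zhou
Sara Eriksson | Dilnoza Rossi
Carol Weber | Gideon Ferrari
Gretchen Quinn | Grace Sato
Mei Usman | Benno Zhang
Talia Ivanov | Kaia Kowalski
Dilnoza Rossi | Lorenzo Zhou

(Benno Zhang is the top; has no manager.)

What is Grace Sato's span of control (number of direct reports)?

Grace Sato directly manages Gretchen Quinn, Phineas Nguyen, Gopal Jones. That is 3 direct reports.

3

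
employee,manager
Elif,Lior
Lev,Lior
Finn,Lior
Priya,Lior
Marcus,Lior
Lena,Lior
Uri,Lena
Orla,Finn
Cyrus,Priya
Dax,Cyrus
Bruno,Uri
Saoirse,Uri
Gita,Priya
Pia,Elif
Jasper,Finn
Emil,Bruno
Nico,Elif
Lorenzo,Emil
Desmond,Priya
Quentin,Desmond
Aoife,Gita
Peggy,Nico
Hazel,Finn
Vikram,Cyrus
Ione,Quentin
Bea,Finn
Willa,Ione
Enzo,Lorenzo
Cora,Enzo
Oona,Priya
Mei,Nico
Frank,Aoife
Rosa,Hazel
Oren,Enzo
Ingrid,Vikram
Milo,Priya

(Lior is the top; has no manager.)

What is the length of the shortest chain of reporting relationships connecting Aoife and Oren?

Aoife is 3 levels below Lior, and Oren is 7 levels below Lior (their lowest common manager). The shortest path runs up from Aoife to Lior and back down to Oren: 3 + 7 = 10 links.

10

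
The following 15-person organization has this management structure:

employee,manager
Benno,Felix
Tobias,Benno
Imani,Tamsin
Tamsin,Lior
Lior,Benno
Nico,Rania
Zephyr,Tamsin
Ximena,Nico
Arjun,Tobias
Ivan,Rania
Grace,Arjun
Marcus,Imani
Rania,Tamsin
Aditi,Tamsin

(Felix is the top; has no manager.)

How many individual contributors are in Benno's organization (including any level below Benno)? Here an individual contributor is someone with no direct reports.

6

The people in Benno's organization with no one reporting to them are Grace, Marcus, Zephyr, Aditi, Ivan, Ximena. That is 6.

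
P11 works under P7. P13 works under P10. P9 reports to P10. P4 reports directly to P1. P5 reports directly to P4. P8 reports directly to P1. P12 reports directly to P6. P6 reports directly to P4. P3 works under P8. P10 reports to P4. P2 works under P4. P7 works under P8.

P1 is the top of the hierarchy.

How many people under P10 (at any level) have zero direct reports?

2

The people in P10's organization with no one reporting to them are P13, P9. That is 2.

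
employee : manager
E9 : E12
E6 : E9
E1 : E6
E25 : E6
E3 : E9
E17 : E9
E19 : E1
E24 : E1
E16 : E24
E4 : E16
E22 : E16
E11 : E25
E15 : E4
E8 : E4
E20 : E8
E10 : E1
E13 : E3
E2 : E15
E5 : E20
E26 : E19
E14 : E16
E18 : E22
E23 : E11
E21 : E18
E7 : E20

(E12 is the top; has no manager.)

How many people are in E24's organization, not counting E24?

E24 directly manages E16. Under E16: E14, E22, E18, E21, E4, E8, E20, E7, E5, E15, E2 (11). That's 12 in total.

12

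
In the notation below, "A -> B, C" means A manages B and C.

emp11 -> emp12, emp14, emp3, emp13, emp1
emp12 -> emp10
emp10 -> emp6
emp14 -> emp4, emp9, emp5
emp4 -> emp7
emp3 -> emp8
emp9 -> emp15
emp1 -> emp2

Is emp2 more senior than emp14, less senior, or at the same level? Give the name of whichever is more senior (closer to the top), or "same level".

emp2 is 2 levels below emp11; emp14 is 1. emp14 is higher.

emp14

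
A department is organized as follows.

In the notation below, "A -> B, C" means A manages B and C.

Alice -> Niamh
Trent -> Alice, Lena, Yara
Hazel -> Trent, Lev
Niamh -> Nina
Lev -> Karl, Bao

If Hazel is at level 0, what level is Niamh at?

Chain from Niamh up to Hazel: Niamh → Alice → Trent → Hazel. That is 3 steps up, so Niamh is 3 levels below Hazel.

3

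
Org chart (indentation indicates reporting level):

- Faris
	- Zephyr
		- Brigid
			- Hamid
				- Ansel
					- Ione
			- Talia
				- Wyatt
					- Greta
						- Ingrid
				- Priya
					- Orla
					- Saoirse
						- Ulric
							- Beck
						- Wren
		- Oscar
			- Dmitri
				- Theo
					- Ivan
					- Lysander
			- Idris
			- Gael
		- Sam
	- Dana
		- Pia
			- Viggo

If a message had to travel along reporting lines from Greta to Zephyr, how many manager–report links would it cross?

4

Greta is in Zephyr's organization: the chain from Greta up to Zephyr is Greta → Wyatt → Talia → Brigid → Zephyr, which is 4 links.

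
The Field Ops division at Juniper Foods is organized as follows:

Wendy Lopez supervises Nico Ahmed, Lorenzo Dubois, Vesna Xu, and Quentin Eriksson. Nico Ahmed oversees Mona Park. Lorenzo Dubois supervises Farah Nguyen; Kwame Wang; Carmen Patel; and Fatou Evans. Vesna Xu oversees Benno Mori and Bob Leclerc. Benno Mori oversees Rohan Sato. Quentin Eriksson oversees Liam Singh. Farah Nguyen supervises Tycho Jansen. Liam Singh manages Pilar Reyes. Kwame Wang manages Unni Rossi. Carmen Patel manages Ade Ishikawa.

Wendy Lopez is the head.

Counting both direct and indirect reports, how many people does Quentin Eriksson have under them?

Quentin Eriksson directly manages Liam Singh. Under Liam Singh: Pilar Reyes (1). That's 2 in total.

2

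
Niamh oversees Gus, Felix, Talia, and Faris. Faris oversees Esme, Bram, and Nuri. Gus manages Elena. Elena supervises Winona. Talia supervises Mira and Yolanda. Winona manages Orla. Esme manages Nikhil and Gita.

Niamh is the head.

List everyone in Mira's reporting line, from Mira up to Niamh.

Mira -> Talia -> Niamh

Mira reports to Talia. Talia reports to Niamh. Niamh is at the top.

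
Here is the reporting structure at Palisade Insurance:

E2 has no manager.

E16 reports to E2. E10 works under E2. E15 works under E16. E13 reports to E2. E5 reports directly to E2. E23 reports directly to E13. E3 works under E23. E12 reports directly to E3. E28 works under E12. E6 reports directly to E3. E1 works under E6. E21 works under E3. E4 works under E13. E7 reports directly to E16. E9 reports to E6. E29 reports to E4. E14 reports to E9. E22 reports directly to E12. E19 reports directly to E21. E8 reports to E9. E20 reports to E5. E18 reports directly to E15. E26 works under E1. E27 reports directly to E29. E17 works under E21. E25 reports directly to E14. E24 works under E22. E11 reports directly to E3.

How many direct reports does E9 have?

2

E9 directly manages E14, E8. That is 2 direct reports.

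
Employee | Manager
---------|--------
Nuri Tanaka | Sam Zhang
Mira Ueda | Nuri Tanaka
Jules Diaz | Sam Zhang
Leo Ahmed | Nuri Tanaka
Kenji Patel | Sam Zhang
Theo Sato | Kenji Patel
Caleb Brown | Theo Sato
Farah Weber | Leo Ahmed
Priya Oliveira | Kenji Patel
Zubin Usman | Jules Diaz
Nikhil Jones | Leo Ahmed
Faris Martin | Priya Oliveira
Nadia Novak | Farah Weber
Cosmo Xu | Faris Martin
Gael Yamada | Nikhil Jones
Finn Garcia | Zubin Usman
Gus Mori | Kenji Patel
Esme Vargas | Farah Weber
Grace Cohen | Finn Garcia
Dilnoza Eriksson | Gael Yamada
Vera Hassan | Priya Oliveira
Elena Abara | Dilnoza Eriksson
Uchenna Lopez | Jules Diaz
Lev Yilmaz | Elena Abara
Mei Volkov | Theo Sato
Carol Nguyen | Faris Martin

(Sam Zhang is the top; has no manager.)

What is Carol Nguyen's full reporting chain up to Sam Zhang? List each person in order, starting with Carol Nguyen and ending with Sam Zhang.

Carol Nguyen reports to Faris Martin. Faris Martin reports to Priya Oliveira. Priya Oliveira reports to Kenji Patel. Kenji Patel reports to Sam Zhang. Sam Zhang is at the top.

Carol Nguyen -> Faris Martin -> Priya Oliveira -> Kenji Patel -> Sam Zhang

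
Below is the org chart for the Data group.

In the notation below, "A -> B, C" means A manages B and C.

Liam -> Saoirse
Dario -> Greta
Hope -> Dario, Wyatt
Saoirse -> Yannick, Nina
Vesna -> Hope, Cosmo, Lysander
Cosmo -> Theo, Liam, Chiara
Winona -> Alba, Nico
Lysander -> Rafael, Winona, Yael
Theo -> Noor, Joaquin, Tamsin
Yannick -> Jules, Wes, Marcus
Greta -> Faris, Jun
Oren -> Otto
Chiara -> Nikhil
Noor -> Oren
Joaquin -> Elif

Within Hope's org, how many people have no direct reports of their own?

The people in Hope's organization with no one reporting to them are Wyatt, Jun, Faris. That is 3.

3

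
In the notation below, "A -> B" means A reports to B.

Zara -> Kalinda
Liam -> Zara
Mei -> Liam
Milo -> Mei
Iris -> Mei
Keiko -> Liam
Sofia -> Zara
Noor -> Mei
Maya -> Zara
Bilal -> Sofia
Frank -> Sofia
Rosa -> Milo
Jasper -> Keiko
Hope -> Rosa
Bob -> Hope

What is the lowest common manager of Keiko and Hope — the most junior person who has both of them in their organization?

Keiko's chain of managers is Liam, Zara, Kalinda. Hope's chain of managers is Rosa, Milo, Mei, Liam, Zara, Kalinda. The first manager that appears in both chains is Liam.

Liam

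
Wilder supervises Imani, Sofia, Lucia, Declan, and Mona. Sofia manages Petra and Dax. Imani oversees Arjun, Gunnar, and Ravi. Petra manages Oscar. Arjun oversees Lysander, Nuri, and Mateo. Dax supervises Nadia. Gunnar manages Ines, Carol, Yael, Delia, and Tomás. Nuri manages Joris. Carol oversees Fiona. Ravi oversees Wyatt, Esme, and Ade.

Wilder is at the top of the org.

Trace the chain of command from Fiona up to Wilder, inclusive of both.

Fiona reports to Carol. Carol reports to Gunnar. Gunnar reports to Imani. Imani reports to Wilder. Wilder is at the top.

Fiona -> Carol -> Gunnar -> Imani -> Wilder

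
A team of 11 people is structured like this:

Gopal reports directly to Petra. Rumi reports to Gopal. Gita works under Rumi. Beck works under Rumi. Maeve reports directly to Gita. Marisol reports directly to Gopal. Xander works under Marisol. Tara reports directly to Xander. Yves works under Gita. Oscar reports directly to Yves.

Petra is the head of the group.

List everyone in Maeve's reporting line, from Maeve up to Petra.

Maeve reports to Gita. Gita reports to Rumi. Rumi reports to Gopal. Gopal reports to Petra. Petra is at the top.

Maeve -> Gita -> Rumi -> Gopal -> Petra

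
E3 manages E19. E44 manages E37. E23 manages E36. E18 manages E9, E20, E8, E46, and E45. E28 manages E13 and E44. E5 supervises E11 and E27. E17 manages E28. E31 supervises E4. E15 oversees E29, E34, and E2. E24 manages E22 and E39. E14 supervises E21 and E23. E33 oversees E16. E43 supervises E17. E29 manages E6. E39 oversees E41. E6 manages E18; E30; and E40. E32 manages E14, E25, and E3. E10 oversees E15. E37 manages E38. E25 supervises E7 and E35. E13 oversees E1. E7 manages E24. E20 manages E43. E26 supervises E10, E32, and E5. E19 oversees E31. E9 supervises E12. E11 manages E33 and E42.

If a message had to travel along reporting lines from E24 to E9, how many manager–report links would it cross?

10

E24 is 4 levels below E26, and E9 is 6 levels below E26 (their lowest common manager). The shortest path runs up from E24 to E26 and back down to E9: 4 + 6 = 10 links.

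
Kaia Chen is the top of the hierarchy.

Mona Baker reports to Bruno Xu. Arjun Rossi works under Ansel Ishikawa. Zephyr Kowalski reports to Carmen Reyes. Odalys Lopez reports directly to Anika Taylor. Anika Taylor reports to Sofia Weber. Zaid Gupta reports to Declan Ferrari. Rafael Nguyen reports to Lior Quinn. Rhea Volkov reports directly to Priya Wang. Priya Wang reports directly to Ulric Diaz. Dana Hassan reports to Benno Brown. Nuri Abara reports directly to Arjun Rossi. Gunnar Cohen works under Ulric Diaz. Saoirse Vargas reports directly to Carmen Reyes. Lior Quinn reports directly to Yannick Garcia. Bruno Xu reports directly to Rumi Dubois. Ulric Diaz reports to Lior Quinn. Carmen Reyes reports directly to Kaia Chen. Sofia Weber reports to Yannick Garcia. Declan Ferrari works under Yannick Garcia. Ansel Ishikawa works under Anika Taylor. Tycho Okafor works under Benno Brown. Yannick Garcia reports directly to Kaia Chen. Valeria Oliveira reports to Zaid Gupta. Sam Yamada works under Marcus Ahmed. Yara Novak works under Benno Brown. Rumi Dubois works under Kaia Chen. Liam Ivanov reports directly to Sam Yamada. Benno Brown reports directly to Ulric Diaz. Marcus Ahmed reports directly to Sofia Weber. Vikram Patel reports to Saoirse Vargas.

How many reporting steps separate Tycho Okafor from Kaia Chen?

Chain from Tycho Okafor up to Kaia Chen: Tycho Okafor → Benno Brown → Ulric Diaz → Lior Quinn → Yannick Garcia → Kaia Chen. That is 5 steps up, so Tycho Okafor is 5 levels below Kaia Chen.

5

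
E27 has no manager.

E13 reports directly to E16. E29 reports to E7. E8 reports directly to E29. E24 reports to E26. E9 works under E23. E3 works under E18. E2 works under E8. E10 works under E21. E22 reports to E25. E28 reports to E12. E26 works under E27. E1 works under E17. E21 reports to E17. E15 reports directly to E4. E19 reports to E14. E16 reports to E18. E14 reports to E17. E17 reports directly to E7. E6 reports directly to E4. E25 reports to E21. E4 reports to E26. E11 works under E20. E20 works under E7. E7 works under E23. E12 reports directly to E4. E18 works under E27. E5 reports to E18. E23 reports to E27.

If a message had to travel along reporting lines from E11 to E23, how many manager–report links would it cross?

E11 is in E23's organization: the chain from E11 up to E23 is E11 → E20 → E7 → E23, which is 3 links.

3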